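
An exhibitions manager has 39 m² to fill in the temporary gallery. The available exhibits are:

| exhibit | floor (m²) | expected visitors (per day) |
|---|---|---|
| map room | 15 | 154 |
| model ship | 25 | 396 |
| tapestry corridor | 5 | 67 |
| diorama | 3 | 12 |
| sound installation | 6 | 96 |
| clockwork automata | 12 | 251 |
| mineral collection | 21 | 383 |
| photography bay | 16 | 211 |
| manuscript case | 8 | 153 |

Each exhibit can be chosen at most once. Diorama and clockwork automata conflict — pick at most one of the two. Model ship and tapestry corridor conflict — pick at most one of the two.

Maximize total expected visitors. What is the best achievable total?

Sound installation + clockwork automata + mineral collection uses 39 of the 39 m² and totals 730.
Next best is tapestry corridor + clockwork automata + mineral collection at 701 (38 m²) — short by 29.

730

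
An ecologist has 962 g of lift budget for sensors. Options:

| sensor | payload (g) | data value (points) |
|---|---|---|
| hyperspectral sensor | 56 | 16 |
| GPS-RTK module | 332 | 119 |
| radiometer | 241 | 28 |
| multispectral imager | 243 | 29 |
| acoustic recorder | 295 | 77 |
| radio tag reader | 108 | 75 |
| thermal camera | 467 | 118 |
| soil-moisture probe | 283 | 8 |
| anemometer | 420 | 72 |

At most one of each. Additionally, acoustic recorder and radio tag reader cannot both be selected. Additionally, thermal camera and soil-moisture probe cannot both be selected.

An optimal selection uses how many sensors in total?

3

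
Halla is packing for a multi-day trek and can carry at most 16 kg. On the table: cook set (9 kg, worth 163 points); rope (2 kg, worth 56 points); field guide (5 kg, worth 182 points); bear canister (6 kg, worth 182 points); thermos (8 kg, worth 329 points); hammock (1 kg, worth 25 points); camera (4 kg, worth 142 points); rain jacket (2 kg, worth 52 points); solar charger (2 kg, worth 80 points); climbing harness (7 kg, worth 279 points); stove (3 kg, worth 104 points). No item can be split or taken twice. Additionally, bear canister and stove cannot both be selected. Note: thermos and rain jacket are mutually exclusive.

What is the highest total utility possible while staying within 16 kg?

Density check — thermos 41.12, solar charger 40.00, climbing harness 39.86 are the best per kg.
Taking the top-ratio items first gives field guide + thermos + hammock + solar charger for 616 (16 kg).
The 7 kg tied up in field guide and solar charger is better spent on climbing harness — total rises to 633 (16 kg).
Next best is field guide + thermos + hammock + solar charger at 616 (16 kg) — short by 17.

633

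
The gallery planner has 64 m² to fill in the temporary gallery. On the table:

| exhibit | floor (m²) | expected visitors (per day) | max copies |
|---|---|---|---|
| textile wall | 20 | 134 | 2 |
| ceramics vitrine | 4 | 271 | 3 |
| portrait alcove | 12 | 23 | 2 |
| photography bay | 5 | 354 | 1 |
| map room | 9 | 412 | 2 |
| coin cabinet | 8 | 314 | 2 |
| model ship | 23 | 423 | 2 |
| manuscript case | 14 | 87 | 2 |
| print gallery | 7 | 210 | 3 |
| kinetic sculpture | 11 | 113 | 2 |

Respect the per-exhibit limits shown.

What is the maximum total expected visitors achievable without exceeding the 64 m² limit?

By expected visitors per m²: photography bay 70.80, ceramics vitrine 67.75, map room 45.78 lead.
Greedy by ratio would take 3×ceramics vitrine + photography bay + 2×map room + 2×coin cabinet + print gallery: 58 m² used, total 2829.
Replace coin cabinet with 2×print gallery: the trade gains 106 net, giving 2935 at 64 m².
Nothing else within 64 m² beats 2935.

2935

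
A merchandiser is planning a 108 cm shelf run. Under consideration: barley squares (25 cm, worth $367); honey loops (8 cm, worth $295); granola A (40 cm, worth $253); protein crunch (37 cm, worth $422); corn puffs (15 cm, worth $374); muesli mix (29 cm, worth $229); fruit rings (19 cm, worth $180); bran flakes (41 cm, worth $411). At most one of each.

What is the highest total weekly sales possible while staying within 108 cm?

1638

Density check — honey loops 36.88, corn puffs 24.93, barley squares 14.68 are the best per cm.
The ratio ordering already packs tightly: barley squares + honey loops + protein crunch + corn puffs + fruit rings, 104 cm, 1638.
Nothing else within 108 cm beats 1638.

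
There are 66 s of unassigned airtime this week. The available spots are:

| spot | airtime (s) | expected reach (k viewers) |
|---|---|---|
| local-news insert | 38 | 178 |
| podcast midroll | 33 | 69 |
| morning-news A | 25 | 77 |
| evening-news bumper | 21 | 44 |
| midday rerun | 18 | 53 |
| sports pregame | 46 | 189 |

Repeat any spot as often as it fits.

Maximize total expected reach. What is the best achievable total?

255

Taking local-news insert + morning-news A: 63 s used, 255 in expected reach.
Nothing else within 66 s beats 255.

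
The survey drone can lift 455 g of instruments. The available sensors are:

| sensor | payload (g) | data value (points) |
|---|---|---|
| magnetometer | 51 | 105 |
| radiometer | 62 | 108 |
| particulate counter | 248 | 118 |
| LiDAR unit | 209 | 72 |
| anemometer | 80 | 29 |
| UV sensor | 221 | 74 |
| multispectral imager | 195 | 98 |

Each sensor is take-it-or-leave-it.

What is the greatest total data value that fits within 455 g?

360

Density check — magnetometer 2.06, radiometer 1.74, multispectral imager 0.50, particulate counter 0.48 are the best per g.
Taking the top-ratio sensors first gives magnetometer + radiometer + anemometer + multispectral imager for 340 (388 g).
Replace multispectral imager with particulate counter: the trade gains 20 net, giving 360 at 441 g.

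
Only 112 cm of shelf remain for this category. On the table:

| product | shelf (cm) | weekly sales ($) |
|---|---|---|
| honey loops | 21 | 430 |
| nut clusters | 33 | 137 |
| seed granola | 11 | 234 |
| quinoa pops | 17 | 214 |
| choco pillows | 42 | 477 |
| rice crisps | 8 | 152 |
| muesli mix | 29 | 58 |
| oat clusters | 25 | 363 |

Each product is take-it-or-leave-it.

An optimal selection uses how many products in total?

5

Optimal total is 1656.
For example honey loops + seed granola + choco pillows + rice crisps + oat clusters achieves it, using 107 cm.
Every optimal selection uses 5 products.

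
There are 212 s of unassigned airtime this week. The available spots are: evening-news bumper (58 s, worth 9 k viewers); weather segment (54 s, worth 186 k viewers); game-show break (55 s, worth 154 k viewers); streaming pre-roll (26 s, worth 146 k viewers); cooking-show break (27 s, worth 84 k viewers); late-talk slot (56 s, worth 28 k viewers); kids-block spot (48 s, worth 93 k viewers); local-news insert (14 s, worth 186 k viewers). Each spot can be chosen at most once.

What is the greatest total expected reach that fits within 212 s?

765

A density-first pass picks weather segment + game-show break + streaming pre-roll + cooking-show break + local-news insert — 756 at 176 s.
Dropping cooking-show break frees 27 s; slotting in kids-block spot (48 s) lifts the total to 765 at 197 s.
The spare 15 s is too small for any remaining spot, and no exchange beats 765.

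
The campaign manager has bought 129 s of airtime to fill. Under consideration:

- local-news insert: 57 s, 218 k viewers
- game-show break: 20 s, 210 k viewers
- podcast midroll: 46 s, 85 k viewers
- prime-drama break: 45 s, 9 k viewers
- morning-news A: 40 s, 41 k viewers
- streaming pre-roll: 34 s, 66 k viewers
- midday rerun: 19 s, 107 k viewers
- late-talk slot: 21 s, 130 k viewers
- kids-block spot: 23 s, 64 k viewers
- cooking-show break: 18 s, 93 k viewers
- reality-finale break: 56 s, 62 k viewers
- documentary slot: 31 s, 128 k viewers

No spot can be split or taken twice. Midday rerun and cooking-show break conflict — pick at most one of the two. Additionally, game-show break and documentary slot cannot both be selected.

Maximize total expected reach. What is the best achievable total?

By expected reach per s: game-show break 10.50, late-talk slot 6.19, midday rerun 5.63, cooking-show break 5.17 lead.
Taking local-news insert + game-show break + midday rerun + late-talk slot: 117 s used, 665 in expected reach.

665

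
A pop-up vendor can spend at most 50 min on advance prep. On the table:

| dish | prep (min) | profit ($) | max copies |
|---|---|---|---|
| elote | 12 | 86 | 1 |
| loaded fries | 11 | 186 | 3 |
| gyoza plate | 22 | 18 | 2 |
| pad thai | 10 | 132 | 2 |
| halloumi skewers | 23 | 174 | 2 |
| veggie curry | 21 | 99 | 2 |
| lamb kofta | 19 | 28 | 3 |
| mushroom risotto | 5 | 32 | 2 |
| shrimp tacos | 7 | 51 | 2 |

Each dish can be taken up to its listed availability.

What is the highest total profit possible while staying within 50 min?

741

By profit per min: loaded fries 16.91, pad thai 13.20, halloumi skewers 7.57, shrimp tacos 7.29 lead.
3×loaded fries + pad thai + shrimp tacos uses 50 of the 50 min and totals 741.
No other feasible combination exceeds 741.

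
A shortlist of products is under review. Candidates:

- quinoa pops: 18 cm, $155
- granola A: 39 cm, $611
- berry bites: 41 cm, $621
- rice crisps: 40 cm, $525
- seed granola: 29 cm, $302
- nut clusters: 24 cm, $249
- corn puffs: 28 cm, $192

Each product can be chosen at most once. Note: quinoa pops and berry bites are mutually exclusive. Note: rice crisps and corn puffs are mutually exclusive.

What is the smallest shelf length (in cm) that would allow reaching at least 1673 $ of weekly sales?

Need the lightest bundle worth ≥ 1673.
granola A + berry bites + rice crisps: 1757 weekly sales at 120 cm.
Any bundle with less than 120 cm falls short of 1673.

120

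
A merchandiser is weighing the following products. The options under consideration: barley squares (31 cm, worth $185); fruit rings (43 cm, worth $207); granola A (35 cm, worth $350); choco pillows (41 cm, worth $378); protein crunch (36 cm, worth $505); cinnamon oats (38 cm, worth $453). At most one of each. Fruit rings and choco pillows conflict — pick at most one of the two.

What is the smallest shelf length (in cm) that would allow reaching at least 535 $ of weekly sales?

66

Minimise cm subject to total weekly sales ≥ 535.
Taking barley squares + granola A gives 535 (≥ 535) for 66 cm.
Any bundle with less than 66 cm falls short of 535.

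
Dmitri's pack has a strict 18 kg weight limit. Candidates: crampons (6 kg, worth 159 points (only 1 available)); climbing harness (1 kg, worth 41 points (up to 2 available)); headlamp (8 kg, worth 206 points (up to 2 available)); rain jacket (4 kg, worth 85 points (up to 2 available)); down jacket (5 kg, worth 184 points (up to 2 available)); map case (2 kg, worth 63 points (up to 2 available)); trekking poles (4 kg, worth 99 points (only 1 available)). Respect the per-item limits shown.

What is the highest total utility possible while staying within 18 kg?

A density-first pass picks 2×climbing harness + 2×down jacket + 2×map case — 576 at 16 kg.
The 2 kg tied up in map case is better spent on trekking poles — total rises to 612 (18 kg).

612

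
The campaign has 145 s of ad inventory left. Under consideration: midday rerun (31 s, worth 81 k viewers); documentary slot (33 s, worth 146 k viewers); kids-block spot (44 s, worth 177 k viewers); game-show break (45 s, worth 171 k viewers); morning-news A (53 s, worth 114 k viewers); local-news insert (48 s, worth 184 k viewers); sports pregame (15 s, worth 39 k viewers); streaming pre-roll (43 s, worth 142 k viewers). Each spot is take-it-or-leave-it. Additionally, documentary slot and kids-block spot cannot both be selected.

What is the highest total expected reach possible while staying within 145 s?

By expected reach per s: documentary slot 4.42, kids-block spot 4.02, local-news insert 3.83, game-show break 3.80 lead.
Taking documentary slot + game-show break + local-news insert + sports pregame: 141 s used, 540 in expected reach.
The closest alternative, kids-block spot + game-show break + local-news insert, reaches only 532.

540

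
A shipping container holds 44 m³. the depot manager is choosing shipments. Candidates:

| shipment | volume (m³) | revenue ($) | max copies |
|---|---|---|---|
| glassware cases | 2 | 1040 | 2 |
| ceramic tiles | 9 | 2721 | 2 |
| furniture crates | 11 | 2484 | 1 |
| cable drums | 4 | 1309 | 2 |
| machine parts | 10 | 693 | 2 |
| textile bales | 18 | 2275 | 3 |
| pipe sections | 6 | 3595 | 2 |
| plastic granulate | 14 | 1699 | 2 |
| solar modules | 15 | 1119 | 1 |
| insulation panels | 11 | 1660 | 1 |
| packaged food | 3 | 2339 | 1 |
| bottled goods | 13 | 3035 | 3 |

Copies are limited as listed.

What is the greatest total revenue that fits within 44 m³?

Ranking by ratio (revenue/m³): packaged food 779.67, pipe sections 599.17, glassware cases 520.00, cable drums 327.25.
The ratio heuristic lands on 2×glassware cases + ceramic tiles + 2×cable drums + 2×pipe sections + packaged food (16948) but leaves 8 m³ idle.
Dropping glassware cases frees 2 m³; slotting in ceramic tiles (9 m³) lifts the total to 18629 at 43 m³.

18629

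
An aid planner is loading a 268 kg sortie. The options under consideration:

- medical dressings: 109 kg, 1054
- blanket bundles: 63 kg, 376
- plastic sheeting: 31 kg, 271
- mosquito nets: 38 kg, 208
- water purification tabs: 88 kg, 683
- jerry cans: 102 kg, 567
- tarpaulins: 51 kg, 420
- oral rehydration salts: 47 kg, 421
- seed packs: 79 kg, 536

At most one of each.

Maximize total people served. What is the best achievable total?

2282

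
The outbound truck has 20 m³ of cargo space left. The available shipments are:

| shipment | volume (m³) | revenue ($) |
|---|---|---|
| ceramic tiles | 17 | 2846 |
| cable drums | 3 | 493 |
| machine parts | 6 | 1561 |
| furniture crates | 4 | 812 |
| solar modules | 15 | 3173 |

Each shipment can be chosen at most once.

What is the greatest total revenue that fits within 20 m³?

3985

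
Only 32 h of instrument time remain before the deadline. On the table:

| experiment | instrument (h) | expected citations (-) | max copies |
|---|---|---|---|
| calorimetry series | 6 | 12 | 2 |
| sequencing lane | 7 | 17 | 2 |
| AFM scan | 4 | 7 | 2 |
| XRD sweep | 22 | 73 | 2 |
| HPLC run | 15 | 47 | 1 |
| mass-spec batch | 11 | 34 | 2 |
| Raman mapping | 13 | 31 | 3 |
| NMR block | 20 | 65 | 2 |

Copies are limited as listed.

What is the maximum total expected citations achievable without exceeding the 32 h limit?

99

The ratio heuristic lands on sequencing lane + XRD sweep (90) but leaves 3 h idle.
The 29 h tied up in sequencing lane and XRD sweep is better spent on mass-spec batch + NMR block — total rises to 99 (31 h).
The spare 1 h is too small for any remaining experiment, and no exchange beats 99.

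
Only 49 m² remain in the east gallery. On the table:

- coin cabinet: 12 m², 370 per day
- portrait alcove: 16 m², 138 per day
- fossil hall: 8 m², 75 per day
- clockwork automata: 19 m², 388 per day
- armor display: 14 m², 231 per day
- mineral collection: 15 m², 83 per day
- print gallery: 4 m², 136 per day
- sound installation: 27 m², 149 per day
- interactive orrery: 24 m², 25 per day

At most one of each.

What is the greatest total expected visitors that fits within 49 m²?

1125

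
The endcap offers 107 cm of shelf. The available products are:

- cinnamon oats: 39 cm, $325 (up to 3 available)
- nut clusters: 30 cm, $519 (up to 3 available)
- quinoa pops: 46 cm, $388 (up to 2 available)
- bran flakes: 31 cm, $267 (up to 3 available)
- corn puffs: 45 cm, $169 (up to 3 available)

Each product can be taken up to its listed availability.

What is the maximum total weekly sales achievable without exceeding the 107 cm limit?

1557

By weekly sales per cm: nut clusters 17.30, bran flakes 8.61, quinoa pops 8.43, cinnamon oats 8.33 lead.
3×nut clusters uses 90 of the 107 cm and totals 1557.
That's the maximum — no swap from here does better than 1557.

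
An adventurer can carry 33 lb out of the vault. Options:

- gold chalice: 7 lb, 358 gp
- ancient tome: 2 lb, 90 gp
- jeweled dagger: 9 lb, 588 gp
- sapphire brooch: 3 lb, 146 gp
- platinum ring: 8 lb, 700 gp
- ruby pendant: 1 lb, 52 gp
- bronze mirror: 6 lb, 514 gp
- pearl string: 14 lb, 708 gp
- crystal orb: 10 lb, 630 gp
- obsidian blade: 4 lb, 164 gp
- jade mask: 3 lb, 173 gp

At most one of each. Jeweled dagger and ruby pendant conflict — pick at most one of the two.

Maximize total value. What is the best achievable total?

Ranking by ratio (value/lb): platinum ring 87.50, bronze mirror 85.67, jeweled dagger 65.33, crystal orb 63.00.
Jeweled dagger + platinum ring + bronze mirror + crystal orb uses 33 of the 33 lb and totals 2432.
Nothing else feasible within 33 lb beats 2432.

2432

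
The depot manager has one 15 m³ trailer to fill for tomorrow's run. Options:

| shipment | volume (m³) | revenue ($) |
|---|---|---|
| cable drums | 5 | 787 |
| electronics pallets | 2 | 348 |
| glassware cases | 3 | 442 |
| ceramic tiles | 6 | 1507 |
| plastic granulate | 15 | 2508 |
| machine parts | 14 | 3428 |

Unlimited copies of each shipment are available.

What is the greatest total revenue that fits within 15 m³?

By revenue per m³: ceramic tiles 251.17, machine parts 244.86, electronics pallets 174.00, plastic granulate 167.20 lead.
The ratio heuristic lands on electronics pallets + 2×ceramic tiles (3362) but leaves 1 m³ idle.
Replace electronics pallets with glassware cases: the trade gains 94 net, giving 3456 at 15 m³.

3456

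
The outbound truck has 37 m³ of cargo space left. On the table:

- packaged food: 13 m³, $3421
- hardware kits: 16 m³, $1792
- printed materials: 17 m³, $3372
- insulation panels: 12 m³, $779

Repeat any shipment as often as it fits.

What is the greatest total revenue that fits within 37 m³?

6842

2×packaged food uses 26 of the 37 m³ and totals 6842.
The spare 11 m³ is too small for any remaining shipment, and no exchange beats 6842.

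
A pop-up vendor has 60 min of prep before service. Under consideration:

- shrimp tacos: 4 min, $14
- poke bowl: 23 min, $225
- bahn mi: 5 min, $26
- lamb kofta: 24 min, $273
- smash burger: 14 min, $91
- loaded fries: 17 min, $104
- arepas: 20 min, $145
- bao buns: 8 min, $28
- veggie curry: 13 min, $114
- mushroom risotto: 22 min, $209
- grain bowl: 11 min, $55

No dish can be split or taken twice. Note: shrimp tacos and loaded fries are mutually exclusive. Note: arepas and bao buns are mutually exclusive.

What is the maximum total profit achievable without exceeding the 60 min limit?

Density check — lamb kofta 11.38, poke bowl 9.78, mushroom risotto 9.50 are the best per min.
Taking poke bowl + lamb kofta + veggie curry: 60 min used, 612 in profit.

612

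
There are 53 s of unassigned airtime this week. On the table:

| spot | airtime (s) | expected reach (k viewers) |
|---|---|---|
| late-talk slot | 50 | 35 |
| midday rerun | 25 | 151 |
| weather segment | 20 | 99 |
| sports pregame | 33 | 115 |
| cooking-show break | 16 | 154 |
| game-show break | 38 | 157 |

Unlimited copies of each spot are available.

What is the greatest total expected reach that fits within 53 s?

462

The ratio ordering already packs tightly: 3×cooking-show break, 48 s, 462.
Every other selection either busts 53 s or fails to beat 462.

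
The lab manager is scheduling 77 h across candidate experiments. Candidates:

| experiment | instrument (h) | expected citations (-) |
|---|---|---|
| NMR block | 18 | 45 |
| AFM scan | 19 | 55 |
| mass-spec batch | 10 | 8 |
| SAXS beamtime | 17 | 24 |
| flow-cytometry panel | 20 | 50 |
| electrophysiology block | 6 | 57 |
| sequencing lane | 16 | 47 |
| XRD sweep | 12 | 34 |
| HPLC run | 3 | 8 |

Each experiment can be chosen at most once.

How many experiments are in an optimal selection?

6

Best achievable expected citations is 251.
One optimal bundle: AFM scan + flow-cytometry panel + electrophysiology block + sequencing lane + XRD sweep + HPLC run (76 h).
All optima have 6 experiments.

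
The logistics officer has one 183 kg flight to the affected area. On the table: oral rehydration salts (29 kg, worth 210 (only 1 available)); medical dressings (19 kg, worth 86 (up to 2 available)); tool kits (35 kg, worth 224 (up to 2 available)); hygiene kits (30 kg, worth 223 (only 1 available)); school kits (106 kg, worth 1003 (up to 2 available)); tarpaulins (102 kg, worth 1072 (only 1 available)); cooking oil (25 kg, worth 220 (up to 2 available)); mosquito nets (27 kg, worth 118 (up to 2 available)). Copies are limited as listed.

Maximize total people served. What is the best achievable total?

1735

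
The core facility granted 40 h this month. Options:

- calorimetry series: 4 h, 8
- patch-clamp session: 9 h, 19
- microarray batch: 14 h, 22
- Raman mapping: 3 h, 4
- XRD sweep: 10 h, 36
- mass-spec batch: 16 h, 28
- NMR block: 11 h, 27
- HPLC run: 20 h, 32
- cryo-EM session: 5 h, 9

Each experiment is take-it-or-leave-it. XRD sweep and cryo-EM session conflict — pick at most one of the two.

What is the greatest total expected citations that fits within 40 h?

95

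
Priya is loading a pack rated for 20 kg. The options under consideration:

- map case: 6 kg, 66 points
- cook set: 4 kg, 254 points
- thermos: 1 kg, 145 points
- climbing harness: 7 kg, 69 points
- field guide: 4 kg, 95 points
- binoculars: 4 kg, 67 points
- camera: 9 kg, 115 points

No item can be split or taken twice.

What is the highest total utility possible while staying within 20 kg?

630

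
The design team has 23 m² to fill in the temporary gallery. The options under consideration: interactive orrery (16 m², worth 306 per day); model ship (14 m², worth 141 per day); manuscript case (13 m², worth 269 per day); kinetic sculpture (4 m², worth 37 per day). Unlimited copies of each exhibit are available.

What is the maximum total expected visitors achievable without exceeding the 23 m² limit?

343

Taking interactive orrery + kinetic sculpture: 20 m² used, 343 in expected visitors.
Nothing else within 23 m² beats 343.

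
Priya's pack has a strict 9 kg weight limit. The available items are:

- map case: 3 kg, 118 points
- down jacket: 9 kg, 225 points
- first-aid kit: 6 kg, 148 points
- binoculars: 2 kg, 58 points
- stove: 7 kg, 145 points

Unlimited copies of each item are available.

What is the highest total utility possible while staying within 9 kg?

The ratio ordering already packs tightly: 3×map case, 9 kg, 354.

354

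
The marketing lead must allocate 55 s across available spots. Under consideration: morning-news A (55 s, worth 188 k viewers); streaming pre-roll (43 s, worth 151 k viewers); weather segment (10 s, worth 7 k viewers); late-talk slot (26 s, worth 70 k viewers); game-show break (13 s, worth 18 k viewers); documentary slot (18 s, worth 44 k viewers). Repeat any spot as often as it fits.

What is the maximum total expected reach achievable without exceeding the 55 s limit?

Greedy by ratio would take streaming pre-roll + weather segment: 53 s used, total 158.
Dropping streaming pre-roll and weather segment frees 53 s; slotting in morning-news A (55 s) lifts the total to 188 at 55 s.

188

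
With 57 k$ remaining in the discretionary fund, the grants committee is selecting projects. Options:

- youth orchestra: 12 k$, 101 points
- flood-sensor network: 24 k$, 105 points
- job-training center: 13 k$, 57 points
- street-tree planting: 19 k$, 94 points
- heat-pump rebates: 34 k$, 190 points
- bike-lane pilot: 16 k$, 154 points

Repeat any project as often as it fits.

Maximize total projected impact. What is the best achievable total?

510

Taking the top-ratio projects first gives 3×bike-lane pilot for 462 (48 k$).
The 16 k$ tied up in bike-lane pilot is better spent on 2×youth orchestra — total rises to 510 (56 k$).
No other feasible combination exceeds 510.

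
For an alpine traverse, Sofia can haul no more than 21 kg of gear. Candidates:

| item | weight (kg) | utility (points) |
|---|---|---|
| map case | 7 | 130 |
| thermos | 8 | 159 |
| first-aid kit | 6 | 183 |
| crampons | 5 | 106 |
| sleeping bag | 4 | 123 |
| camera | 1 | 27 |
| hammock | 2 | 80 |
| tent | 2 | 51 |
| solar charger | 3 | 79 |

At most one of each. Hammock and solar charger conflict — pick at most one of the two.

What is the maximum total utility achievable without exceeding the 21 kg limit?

572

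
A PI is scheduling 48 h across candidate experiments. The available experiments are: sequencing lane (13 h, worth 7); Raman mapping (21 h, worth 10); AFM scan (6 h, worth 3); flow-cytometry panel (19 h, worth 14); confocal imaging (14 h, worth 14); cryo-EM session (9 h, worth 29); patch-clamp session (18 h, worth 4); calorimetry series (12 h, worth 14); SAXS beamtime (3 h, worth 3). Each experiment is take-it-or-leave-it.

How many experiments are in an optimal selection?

Optimal total is 64.
For example sequencing lane + confocal imaging + cryo-EM session + calorimetry series achieves it, using 48 h.
Every optimal selection uses 4 experiments.

4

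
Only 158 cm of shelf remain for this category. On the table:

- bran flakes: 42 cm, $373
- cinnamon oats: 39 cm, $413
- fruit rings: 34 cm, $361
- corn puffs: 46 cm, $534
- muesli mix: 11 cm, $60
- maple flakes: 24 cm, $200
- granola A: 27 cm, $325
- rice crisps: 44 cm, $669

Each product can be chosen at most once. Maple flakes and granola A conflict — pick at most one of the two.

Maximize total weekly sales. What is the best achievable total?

Filling by ratio: fruit rings + corn puffs + granola A + rice crisps for 1889, with 7 cm left unused.
Replace fruit rings with cinnamon oats: the trade gains 52 net, giving 1941 at 156 cm.
Every other selection either busts 158 cm or breaks a pairing rule or fails to beat 1941.

1941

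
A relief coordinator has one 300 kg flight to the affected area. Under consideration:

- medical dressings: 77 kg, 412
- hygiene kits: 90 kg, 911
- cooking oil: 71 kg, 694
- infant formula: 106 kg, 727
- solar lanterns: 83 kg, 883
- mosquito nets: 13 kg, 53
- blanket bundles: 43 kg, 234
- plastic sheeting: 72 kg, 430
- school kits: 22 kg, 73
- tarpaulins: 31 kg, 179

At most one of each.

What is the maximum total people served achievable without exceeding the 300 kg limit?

2775

Filling by ratio: hygiene kits + cooking oil + solar lanterns + mosquito nets + tarpaulins for 2720, with 12 kg left unused.
Dropping tarpaulins frees 31 kg; slotting in blanket bundles (43 kg) lifts the total to 2775 at 300 kg.
That's the maximum — no swap from here does better than 2775.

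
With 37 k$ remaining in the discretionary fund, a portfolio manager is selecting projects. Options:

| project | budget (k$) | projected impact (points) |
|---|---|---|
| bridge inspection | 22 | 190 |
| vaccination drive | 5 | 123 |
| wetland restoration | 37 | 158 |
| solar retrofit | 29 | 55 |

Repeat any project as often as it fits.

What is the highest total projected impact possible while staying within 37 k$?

Best packing: 7×vaccination drive — 35 k$, 861 total.

861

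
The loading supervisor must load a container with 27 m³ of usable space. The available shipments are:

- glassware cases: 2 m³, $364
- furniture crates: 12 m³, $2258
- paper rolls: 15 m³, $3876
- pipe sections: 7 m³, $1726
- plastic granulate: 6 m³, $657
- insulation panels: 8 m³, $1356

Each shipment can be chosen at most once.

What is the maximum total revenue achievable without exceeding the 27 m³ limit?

6134

Filling by ratio: glassware cases + paper rolls + pipe sections for 5966, with 3 m³ left unused.
The 9 m³ tied up in glassware cases and pipe sections is better spent on furniture crates — total rises to 6134 (27 m³).
Next best is glassware cases + paper rolls + pipe sections at 5966 (24 m³) — short by 168.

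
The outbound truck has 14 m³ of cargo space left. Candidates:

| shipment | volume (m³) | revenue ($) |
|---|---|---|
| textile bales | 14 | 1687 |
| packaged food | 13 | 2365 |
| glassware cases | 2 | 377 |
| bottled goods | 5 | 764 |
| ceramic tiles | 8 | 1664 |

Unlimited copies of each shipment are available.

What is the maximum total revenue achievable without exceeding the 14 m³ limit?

2795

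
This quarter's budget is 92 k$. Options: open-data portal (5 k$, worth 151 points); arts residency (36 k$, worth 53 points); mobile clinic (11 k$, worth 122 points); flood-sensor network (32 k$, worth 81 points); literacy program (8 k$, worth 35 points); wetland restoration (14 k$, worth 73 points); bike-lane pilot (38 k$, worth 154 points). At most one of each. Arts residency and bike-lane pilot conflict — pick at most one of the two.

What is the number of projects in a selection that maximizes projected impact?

5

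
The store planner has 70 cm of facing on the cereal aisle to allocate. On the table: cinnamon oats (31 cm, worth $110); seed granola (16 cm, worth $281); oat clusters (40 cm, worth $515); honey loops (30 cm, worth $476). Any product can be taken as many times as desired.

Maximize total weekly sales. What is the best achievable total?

1124

By weekly sales per cm: seed granola 17.56, honey loops 15.87, oat clusters 12.88, cinnamon oats 3.55 lead.
The ratio ordering already packs tightly: 4×seed granola, 64 cm, 1124.
The spare 6 cm is too small for any remaining product, and no exchange beats 1124.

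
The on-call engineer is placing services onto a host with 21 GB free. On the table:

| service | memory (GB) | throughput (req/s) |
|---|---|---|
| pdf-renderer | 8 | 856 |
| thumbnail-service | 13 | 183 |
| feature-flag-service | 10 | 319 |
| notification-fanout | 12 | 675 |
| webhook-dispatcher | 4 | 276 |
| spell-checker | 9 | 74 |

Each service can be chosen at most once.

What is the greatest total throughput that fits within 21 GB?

By throughput per GB: pdf-renderer 107.00, webhook-dispatcher 69.00, notification-fanout 56.25 lead.
A density-first pass picks pdf-renderer + webhook-dispatcher + spell-checker — 1206 at 21 GB.
Dropping webhook-dispatcher and spell-checker frees 13 GB; slotting in notification-fanout (12 GB) lifts the total to 1531 at 20 GB.
The spare 1 GB is too small for any remaining service, and no exchange beats 1531.

1531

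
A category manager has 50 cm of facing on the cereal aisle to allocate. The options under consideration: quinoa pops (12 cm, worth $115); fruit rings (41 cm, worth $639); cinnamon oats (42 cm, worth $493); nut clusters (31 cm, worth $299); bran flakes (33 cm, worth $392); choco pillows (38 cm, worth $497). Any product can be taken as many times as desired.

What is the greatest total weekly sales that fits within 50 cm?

By weekly sales per cm: fruit rings 15.59, choco pillows 13.08, bran flakes 11.88 lead.
Taking fruit rings: 41 cm used, 639 in weekly sales.
That's the maximum — no swap from here does better than 639.

639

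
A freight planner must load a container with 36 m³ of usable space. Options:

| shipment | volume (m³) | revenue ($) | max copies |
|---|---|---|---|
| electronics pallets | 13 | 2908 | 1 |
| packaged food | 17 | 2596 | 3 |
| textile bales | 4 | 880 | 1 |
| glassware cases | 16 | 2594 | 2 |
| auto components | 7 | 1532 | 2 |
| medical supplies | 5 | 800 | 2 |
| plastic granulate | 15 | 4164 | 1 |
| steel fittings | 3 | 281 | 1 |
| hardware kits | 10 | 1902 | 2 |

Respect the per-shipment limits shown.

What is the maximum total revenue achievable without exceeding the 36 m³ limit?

8604

Taking the top-ratio shipments first gives electronics pallets + textile bales + plastic granulate + steel fittings for 8233 (35 m³).
Replace textile bales and steel fittings with auto components: the trade gains 371 net, giving 8604 at 35 m³.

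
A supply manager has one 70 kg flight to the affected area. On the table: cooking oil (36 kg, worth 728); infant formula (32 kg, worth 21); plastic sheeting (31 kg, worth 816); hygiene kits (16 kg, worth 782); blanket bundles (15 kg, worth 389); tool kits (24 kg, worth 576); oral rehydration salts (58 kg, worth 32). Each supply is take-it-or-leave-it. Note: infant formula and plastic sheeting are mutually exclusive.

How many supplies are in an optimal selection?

The maximum people served within 70 kg is 1987.
plastic sheeting + hygiene kits + blanket bundles hits 1987 at 62 kg.
Every optimal selection uses 3 supplies.

3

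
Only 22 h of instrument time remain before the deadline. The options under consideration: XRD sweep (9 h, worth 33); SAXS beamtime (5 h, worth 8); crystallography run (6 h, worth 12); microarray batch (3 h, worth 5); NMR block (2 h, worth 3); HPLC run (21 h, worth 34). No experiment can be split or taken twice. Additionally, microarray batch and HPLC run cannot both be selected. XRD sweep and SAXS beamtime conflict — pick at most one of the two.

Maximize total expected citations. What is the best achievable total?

53

Best packing: XRD sweep + crystallography run + microarray batch + NMR block — 20 h, 53 total.
Next best is XRD sweep + crystallography run + microarray batch at 50 (18 h) — short by 3.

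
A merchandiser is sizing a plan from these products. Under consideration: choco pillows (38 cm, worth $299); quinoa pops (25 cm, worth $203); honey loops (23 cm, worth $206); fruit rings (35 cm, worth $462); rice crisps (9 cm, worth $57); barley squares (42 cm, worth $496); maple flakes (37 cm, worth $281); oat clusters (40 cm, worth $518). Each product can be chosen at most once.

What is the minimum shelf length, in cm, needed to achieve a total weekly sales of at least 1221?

107

Need the lightest bundle worth ≥ 1221.
Taking honey loops + fruit rings + rice crisps + oat clusters gives 1243 (≥ 1221) for 107 cm.
No combination under 107 cm hits 1221.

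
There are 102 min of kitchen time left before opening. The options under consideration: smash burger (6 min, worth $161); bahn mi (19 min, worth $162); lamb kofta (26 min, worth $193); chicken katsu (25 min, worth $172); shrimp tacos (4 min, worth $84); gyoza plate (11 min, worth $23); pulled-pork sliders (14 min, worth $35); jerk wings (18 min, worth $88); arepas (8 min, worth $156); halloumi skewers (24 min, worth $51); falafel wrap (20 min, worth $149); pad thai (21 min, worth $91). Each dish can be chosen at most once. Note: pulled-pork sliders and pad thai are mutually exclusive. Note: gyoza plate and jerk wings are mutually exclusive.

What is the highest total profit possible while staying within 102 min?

993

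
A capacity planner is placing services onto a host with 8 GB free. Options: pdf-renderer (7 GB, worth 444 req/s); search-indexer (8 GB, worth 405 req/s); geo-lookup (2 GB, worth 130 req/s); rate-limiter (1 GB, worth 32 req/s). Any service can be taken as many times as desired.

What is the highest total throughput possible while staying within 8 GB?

520

The ratio ordering already packs tightly: 4×geo-lookup, 8 GB, 520.
Nothing else within 8 GB beats 520.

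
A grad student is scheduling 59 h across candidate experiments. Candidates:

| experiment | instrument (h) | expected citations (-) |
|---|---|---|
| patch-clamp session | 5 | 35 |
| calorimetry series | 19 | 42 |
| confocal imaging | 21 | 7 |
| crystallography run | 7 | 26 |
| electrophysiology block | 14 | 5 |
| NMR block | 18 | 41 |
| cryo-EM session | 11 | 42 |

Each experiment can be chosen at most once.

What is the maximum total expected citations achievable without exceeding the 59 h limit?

160

Filling by ratio: patch-clamp session + crystallography run + electrophysiology block + NMR block + cryo-EM session for 149, with 4 h left unused.
Replace crystallography run and electrophysiology block with calorimetry series: the trade gains 11 net, giving 160 at 53 h.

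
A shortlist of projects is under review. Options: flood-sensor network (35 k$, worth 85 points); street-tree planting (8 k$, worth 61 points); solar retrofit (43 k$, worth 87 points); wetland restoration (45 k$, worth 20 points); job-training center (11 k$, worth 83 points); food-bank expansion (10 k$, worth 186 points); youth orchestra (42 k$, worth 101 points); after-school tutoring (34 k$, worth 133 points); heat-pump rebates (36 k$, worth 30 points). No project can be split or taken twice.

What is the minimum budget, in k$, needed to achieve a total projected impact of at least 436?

Minimise k$ subject to total projected impact ≥ 436.
street-tree planting + job-training center + food-bank expansion + after-school tutoring reaches 463 using 63 k$.
Any bundle with less than 63 k$ falls short of 436.

63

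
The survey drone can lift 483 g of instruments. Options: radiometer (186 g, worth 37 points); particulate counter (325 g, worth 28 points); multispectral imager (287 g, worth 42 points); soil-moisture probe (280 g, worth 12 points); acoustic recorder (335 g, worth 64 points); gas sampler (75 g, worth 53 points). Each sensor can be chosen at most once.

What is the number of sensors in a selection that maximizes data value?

Best achievable data value is 117.
For example acoustic recorder + gas sampler achieves it, using 410 g.
Any selection reaching 117 contains exactly 2 sensors.

2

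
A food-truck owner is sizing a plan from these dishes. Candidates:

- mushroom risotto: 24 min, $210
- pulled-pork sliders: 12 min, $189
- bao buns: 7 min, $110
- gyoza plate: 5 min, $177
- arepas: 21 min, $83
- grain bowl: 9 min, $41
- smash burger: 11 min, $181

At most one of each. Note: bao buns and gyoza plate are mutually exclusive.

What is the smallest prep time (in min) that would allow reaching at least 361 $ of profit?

17

Need the lightest bundle worth ≥ 361.
pulled-pork sliders + gyoza plate: 366 profit at 17 min.
Below 17 min the best achievable stays under 361.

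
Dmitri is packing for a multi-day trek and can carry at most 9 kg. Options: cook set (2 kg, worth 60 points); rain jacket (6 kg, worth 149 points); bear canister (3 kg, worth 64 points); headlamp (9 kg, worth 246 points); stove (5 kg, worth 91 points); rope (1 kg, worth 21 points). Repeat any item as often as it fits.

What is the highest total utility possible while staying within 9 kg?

261

The ratio ordering already packs tightly: 4×cook set + rope, 9 kg, 261.
No other feasible combination exceeds 261.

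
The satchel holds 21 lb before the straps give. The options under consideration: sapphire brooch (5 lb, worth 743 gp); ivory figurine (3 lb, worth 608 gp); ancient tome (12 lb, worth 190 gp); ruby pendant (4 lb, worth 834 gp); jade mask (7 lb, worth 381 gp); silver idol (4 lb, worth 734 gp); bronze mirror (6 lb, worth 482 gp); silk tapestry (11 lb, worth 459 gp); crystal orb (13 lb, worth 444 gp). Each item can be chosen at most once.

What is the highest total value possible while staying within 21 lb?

2919

Best packing: sapphire brooch + ivory figurine + ruby pendant + silver idol — 16 lb, 2919 total.
Next best is sapphire brooch + ruby pendant + silver idol + bronze mirror at 2793 (19 lb) — short by 126.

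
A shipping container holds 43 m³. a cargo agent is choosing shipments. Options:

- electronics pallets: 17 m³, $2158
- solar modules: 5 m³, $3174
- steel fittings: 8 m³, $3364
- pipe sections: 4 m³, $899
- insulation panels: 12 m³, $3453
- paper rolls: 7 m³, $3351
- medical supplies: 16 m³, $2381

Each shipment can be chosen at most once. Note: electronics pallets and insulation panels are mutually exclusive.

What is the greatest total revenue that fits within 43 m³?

Solar modules + steel fittings + pipe sections + insulation panels + paper rolls uses 36 of the 43 m³ and totals 14241.

14241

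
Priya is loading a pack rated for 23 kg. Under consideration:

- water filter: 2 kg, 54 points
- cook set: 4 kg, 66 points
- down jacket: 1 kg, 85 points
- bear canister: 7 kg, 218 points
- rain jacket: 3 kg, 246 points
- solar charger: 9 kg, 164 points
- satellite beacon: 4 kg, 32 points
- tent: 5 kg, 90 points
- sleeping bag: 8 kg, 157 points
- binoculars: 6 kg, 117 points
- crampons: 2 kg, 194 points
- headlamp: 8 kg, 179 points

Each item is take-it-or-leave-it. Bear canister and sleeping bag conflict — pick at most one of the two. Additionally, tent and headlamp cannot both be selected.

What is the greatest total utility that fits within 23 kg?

976

Best packing: water filter + down jacket + bear canister + rain jacket + crampons + headlamp — 23 kg, 976 total.
The closest alternative, cook set + down jacket + bear canister + rain jacket + binoculars + crampons, reaches only 926.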